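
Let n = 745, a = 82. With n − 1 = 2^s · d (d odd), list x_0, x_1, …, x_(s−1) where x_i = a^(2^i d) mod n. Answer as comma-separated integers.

267, 514, 466

n − 1 = 744 = 2^3 · 93, so s = 3 and d = 93.
x_0 = 82^93 mod 745 = 267.
x_1 = 267^2 mod 745 = 514.
x_2 = 514^2 mod 745 = 466.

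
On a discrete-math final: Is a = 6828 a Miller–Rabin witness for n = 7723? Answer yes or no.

n − 1 = 7722 = 2^1 · 3861, so s = 1 and d = 3861.
x_0 = 6828^3861 mod 7723 = 1.
x_0 = 1, so 6828 is not a witness.

no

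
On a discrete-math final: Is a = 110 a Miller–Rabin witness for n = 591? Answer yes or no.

yes

n − 1 = 590 = 2^1 · 295, so s = 1 and d = 295.
x_0 = 110^295 mod 591 = 284.
x_0 ∉ {1, 590} and s = 1, so 110 is a Miller–Rabin witness and 591 is composite.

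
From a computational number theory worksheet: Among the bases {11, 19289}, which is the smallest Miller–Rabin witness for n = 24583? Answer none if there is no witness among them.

11

n − 1 = 24582 = 2^1 · 12291, so s = 1 and d = 12291.
Base 11: x_0 = 11^12291 mod 24583 = 20363. x_0 ∉ {1, 24582} and s = 1, so 11 is a Miller–Rabin witness and 24583 is composite.
Base 19289: x_0 = 19289^12291 mod 24583 = 3600. x_0 ∉ {1, 24582} and s = 1, so 19289 is a Miller–Rabin witness and 24583 is composite.
The smallest witness among the given bases is 11.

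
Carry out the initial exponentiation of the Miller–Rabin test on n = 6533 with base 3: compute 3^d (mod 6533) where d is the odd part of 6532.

n − 1 = 6532 = 2^2 · 1633, so s = 2 and d = 1633.
Repeated squaring mod 6533: 3^1 ≡ 3, 3^2 ≡ 9, 3^4 ≡ 81, 3^8 ≡ 28, 3^16 ≡ 784, 3^32 ≡ 554, 3^64 ≡ 6398, 3^128 ≡ 5159, 3^256 ≡ 6372, 3^512 ≡ 6322, 3^1024 ≡ 5323.
1633 = 1024 + 512 + 64 + 32 + 1, so 3^1633 ≡ 5323·6322·6398·554·3 ≡ 236 (mod 6533).

236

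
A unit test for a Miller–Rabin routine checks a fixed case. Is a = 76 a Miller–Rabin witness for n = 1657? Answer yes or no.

n − 1 = 1656 = 2^3 · 207, so s = 3 and d = 207.
Repeated squaring mod 1657: 76^1 ≡ 76, 76^2 ≡ 805, 76^4 ≡ 138, 76^8 ≡ 817, 76^16 ≡ 1375, 76^32 ≡ 1645, 76^64 ≡ 144, 76^128 ≡ 852.
207 = 128 + 64 + 8 + 4 + 2 + 1, so 76^207 ≡ 852·144·817·138·805·76 ≡ 874 (mod 1657).
x_0 = 76^207 mod 1657 = 874.
x_0 is neither 1 nor 1656, so continue squaring.
x_1 = 874^2 mod 1657 = 1656.
x_1 ≡ −1, so 76 is not a witness.

no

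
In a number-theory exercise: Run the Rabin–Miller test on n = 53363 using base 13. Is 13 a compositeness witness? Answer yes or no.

n − 1 = 53362 = 2^1 · 26681, so s = 1 and d = 26681.
Repeated squaring mod 53363: 13^1 ≡ 13, 13^2 ≡ 169, 13^4 ≡ 28561, 13^8 ≡ 23903, 13^16 ≡ 49131, 13^32 ≡ 33219, 13^64 ≡ 8484, 13^128 ≡ 44932, 13^256 ≡ 2245, 13^512 ≡ 23903, 13^1024 ≡ 49131, 13^2048 ≡ 33219, 13^4096 ≡ 8484, 13^8192 ≡ 44932, 13^16384 ≡ 2245.
26681 = 16384 + 8192 + 2048 + 32 + 16 + 8 + 1, so 13^26681 ≡ 2245·44932·33219·33219·49131·23903·13 ≡ 13052 (mod 53363).
x_0 = 13^26681 mod 53363 = 13052.
x_0 ∉ {1, 53362} and s = 1, so 13 is a Miller–Rabin witness and 53363 is composite.

yes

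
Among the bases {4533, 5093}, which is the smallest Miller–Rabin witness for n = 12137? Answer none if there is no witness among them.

4533

n − 1 = 12136 = 2^3 · 1517, so s = 3 and d = 1517.
Base 4533: x_0 = 4533^1517 mod 12137 = 3279. x_0 is neither 1 nor 12136, so continue squaring. x_1 = 3279^2 mod 12137 = 10596. x_2 = 10596^2 mod 12137 = 7966. Reached i = s−1 = 2 without hitting −1: 4533 is a Miller–Rabin witness and 12137 is composite.
Base 5093: x_0 = 5093^1517 mod 12137 = 11682. x_0 is neither 1 nor 12136, so continue squaring. x_1 = 11682^2 mod 12137 = 696. x_2 = 696^2 mod 12137 = 11073. Reached i = s−1 = 2 without hitting −1: 5093 is a Miller–Rabin witness and 12137 is composite.
The smallest witness among the given bases is 4533.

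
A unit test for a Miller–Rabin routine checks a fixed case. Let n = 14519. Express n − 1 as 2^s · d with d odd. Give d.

Halving: 14518 → 7259; 7259 is odd.
So 14518 = 2^1 · 7259.

7259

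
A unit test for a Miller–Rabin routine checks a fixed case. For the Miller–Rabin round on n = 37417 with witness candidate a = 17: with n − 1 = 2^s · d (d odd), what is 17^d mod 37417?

32300

n − 1 = 37416 = 2^3 · 4677, so s = 3 and d = 4677.
17^4677 mod 37417 = 32300.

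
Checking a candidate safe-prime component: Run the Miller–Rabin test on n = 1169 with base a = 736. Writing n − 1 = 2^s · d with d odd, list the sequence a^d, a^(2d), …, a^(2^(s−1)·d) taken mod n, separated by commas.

n − 1 = 1168 = 2^4 · 73, so s = 4 and d = 73.
x_0 = 736^73 mod 1169 = 855.
x_1 = 855^2 mod 1169 = 400.
x_2 = 400^2 mod 1169 = 1016.
x_3 = 1016^2 mod 1169 = 29.

855, 400, 1016, 29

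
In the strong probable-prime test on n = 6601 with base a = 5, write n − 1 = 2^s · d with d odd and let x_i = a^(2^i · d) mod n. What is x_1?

4509

n − 1 = 6600 = 2^3 · 825, so s = 3 and d = 825.
By repeated squaring, 5^825 ≡ 3863 (mod 6601).
x_0 = 3863.
x_1 = 3863^2 mod 6601 = 4509.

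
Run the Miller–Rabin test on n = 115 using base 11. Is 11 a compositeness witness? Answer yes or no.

yes

n − 1 = 114 = 2^1 · 57, so s = 1 and d = 57.
By repeated squaring, 11^57 ≡ 86 (mod 115).
x_0 = 11^57 mod 115 = 86.
x_0 ∉ {1, 114} and s = 1, so 11 is a Miller–Rabin witness and 115 is composite.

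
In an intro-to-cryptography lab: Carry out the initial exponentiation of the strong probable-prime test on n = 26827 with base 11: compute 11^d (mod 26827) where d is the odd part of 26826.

7631

n − 1 = 26826 = 2^1 · 13413, so s = 1 and d = 13413.
Repeated squaring mod 26827: 11^1 ≡ 11, 11^2 ≡ 121, 11^4 ≡ 14641, 11^8 ≡ 11151, 11^16 ≡ 1656, 11^32 ≡ 5982, 11^64 ≡ 23933, 11^128 ≡ 5212, 11^256 ≡ 16020, 11^512 ≡ 13318, 11^1024 ≡ 15827, 11^2048 ≡ 10230, 11^4096 ≡ 773, 11^8192 ≡ 7335.
13413 = 8192 + 4096 + 1024 + 64 + 32 + 4 + 1, so 11^13413 ≡ 7335·773·15827·23933·5982·14641·11 ≡ 7631 (mod 26827).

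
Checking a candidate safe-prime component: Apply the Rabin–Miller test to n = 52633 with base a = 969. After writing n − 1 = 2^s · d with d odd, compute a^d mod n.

36770

n − 1 = 52632 = 2^3 · 6579, so s = 3 and d = 6579.
969^6579 mod 52633 = 36770.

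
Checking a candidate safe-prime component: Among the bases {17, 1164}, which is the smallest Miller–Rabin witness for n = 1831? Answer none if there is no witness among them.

none

n − 1 = 1830 = 2^1 · 915, so s = 1 and d = 915.
Base 17: x_0 = 17^915 mod 1831 = 1830. x_0 = 1830 ≡ −1, so 17 is not a witness.
Base 1164: x_0 = 1164^915 mod 1831 = 1830. x_0 = 1830 ≡ −1, so 1164 is not a witness.
No listed base is a witness for 1831.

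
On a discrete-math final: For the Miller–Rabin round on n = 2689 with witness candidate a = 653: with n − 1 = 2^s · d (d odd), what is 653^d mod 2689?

2036

n − 1 = 2688 = 2^7 · 21, so s = 7 and d = 21.
Repeated squaring mod 2689: 653^1 ≡ 653, 653^2 ≡ 1547, 653^4 ≡ 2688, 653^8 ≡ 1, 653^16 ≡ 1.
21 = 16 + 4 + 1, so 653^21 ≡ 1·2688·653 ≡ 2036 (mod 2689).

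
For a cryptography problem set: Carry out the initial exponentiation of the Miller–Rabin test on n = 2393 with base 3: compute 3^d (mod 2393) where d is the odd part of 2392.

n − 1 = 2392 = 2^3 · 299, so s = 3 and d = 299.
3^299 mod 2393 = 2335.

2335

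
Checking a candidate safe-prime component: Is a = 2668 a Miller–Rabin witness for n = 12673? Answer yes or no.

yes

n − 1 = 12672 = 2^7 · 99, so s = 7 and d = 99.
x_0 = 2668^99 mod 12673 = 6003.
x_0 is neither 1 nor 12672, so continue squaring.
x_1 = 6003^2 mod 12673 = 6670.
x_2 = 6670^2 mod 12673 = 6670.
x_3 = 6670^2 mod 12673 = 6670.
x_4 = 6670^2 mod 12673 = 6670.
x_5 = 6670^2 mod 12673 = 6670.
x_6 = 6670^2 mod 12673 = 6670.
Reached i = s−1 = 6 without hitting −1: 2668 is a Miller–Rabin witness and 12673 is composite.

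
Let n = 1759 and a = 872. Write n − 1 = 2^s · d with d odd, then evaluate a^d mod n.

1

n − 1 = 1758 = 2^1 · 879, so s = 1 and d = 879.
By repeated squaring, 872^879 ≡ 1 (mod 1759).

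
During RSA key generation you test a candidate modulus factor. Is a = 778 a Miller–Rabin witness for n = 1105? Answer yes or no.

n − 1 = 1104 = 2^4 · 69, so s = 4 and d = 69.
x_0 = 778^69 mod 1105 = 268.
x_0 is neither 1 nor 1104, so continue squaring.
x_1 = 268^2 mod 1105 = 1104.
x_1 ≡ −1, so 778 is not a witness.

no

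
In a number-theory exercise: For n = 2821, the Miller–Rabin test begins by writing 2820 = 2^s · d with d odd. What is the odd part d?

Halving: 2820 → 1410 → 705; 705 is odd.
So 2820 = 2^2 · 705.

705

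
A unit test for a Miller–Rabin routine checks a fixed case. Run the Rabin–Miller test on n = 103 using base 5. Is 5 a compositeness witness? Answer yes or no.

n − 1 = 102 = 2^1 · 51, so s = 1 and d = 51.
Repeated squaring mod 103: 5^1 ≡ 5, 5^2 ≡ 25, 5^4 ≡ 7, 5^8 ≡ 49, 5^16 ≡ 32, 5^32 ≡ 97.
51 = 32 + 16 + 2 + 1, so 5^51 ≡ 97·32·25·5 ≡ 102 (mod 103).
x_0 = 5^51 mod 103 = 102.
x_0 = 102 ≡ −1, so 5 is not a witness.

no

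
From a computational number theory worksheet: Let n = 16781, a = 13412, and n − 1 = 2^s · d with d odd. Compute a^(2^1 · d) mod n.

13873

n − 1 = 16780 = 2^2 · 4195, so s = 2 and d = 4195.
x_0 = 13412^4195 mod 16781 = 9298.
x_1 = 9298^2 mod 16781 = 13873.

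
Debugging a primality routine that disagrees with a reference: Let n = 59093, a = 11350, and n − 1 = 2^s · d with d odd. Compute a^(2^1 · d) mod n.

59092

n − 1 = 59092 = 2^2 · 14773, so s = 2 and d = 14773.
By repeated squaring, 11350^14773 ≡ 5128 (mod 59093).
x_0 = 5128.
x_1 = 5128^2 mod 59093 = 59092.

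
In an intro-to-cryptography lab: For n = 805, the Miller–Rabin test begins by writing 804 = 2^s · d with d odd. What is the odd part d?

Halving: 804 → 402 → 201; 201 is odd.
So 804 = 2^2 · 201.

201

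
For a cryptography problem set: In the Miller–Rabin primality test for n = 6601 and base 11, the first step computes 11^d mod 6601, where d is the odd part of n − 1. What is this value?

n − 1 = 6600 = 2^3 · 825, so s = 3 and d = 825.
Repeated squaring mod 6601: 11^1 ≡ 11, 11^2 ≡ 121, 11^4 ≡ 1439, 11^8 ≡ 4608, 11^16 ≡ 4848, 11^32 ≡ 3544, 11^64 ≡ 4834, 11^128 ≡ 16, 11^256 ≡ 256, 11^512 ≡ 6127.
825 = 512 + 256 + 32 + 16 + 8 + 1, so 11^825 ≡ 6127·256·3544·4848·4608·11 ≡ 3564 (mod 6601).

3564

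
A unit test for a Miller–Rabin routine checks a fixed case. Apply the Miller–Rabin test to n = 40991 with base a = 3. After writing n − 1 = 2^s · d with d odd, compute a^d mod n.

30372

n − 1 = 40990 = 2^1 · 20495, so s = 1 and d = 20495.
3^20495 mod 40991 = 30372.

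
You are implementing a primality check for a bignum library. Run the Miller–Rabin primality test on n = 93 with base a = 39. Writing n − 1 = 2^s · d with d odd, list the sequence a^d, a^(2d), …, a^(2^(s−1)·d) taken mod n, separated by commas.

n − 1 = 92 = 2^2 · 23, so s = 2 and d = 23.
x_0 = 39^23 mod 93 = 78.
x_1 = 78^2 mod 93 = 39.

78, 39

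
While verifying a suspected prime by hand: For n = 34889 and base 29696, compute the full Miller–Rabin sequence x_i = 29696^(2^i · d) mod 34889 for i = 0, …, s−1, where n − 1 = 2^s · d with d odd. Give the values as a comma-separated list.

n − 1 = 34888 = 2^3 · 4361, so s = 3 and d = 4361.
x_0 = 29696^4361 mod 34889 = 29757.
x_1 = 29757^2 mod 34889 = 31118.
x_2 = 31118^2 mod 34889 = 20618.

29757, 31118, 20618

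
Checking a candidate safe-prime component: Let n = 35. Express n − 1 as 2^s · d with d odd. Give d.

17

Halving: 34 → 17; 17 is odd.
So 34 = 2^1 · 17.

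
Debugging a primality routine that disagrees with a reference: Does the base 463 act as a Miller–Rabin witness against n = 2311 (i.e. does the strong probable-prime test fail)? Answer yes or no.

no

n − 1 = 2310 = 2^1 · 1155, so s = 1 and d = 1155.
Repeated squaring mod 2311: 463^1 ≡ 463, 463^2 ≡ 1757, 463^4 ≡ 1864, 463^8 ≡ 1063, 463^16 ≡ 2201, 463^32 ≡ 545, 463^64 ≡ 1217, 463^128 ≡ 2049, 463^256 ≡ 1625, 463^512 ≡ 1463, 463^1024 ≡ 383.
1155 = 1024 + 128 + 2 + 1, so 463^1155 ≡ 383·2049·1757·463 ≡ 1 (mod 2311).
x_0 = 463^1155 mod 2311 = 1.
x_0 = 1, so 463 is not a witness.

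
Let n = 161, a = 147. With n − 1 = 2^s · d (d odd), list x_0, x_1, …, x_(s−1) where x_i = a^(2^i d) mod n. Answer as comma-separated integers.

77, 133, 140, 119, 154

n − 1 = 160 = 2^5 · 5, so s = 5 and d = 5.
x_0 = 147^5 mod 161 = 77.
x_1 = 77^2 mod 161 = 133.
x_2 = 133^2 mod 161 = 140.
x_3 = 140^2 mod 161 = 119.
x_4 = 119^2 mod 161 = 154.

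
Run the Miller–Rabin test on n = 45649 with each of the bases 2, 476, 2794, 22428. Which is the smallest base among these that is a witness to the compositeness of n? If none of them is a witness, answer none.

n − 1 = 45648 = 2^4 · 2853, so s = 4 and d = 2853.
Base 2: x_0 = 2^2853 mod 45649 = 24647. x_0 is neither 1 nor 45648, so continue squaring. x_1 = 24647^2 mod 45649 = 23366. x_2 = 23366^2 mod 45649 = 7916. x_3 = 7916^2 mod 45649 = 32628. Reached i = s−1 = 3 without hitting −1: 2 is a Miller–Rabin witness and 45649 is composite.
Base 476: x_0 = 476^2853 mod 45649 = 2599. x_0 is neither 1 nor 45648, so continue squaring. x_1 = 2599^2 mod 45649 = 44398. x_2 = 44398^2 mod 45649 = 12935. x_3 = 12935^2 mod 45649 = 10640. Reached i = s−1 = 3 without hitting −1: 476 is a Miller–Rabin witness and 45649 is composite.
Base 2794: x_0 = 2794^2853 mod 45649 = 20078. x_0 is neither 1 nor 45648, so continue squaring. x_1 = 20078^2 mod 45649 = 45414. x_2 = 45414^2 mod 45649 = 9576. x_3 = 9576^2 mod 45649 = 36584. Reached i = s−1 = 3 without hitting −1: 2794 is a Miller–Rabin witness and 45649 is composite.
Base 22428: x_0 = 22428^2853 mod 45649 = 25673. x_0 is neither 1 nor 45648, so continue squaring. x_1 = 25673^2 mod 45649 = 22667. x_2 = 22667^2 mod 45649 = 13394. x_3 = 13394^2 mod 45649 = 44315. Reached i = s−1 = 3 without hitting −1: 22428 is a Miller–Rabin witness and 45649 is composite.
The smallest witness among the given bases is 2.

2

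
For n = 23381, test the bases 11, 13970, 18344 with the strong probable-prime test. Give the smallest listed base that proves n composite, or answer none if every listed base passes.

11

n − 1 = 23380 = 2^2 · 5845, so s = 2 and d = 5845.
Base 11: x_0 = 11^5845 mod 23381 = 2362. x_0 is neither 1 nor 23380, so continue squaring. x_1 = 2362^2 mod 23381 = 14366. Reached i = s−1 = 1 without hitting −1: 11 is a Miller–Rabin witness and 23381 is composite.
Base 13970: x_0 = 13970^5845 mod 23381 = 5854. x_0 is neither 1 nor 23380, so continue squaring. x_1 = 5854^2 mod 23381 = 16151. Reached i = s−1 = 1 without hitting −1: 13970 is a Miller–Rabin witness and 23381 is composite.
Base 18344: x_0 = 18344^5845 mod 23381 = 1672. x_0 is neither 1 nor 23380, so continue squaring. x_1 = 1672^2 mod 23381 = 13245. Reached i = s−1 = 1 without hitting −1: 18344 is a Miller–Rabin witness and 23381 is composite.
The smallest witness among the given bases is 11.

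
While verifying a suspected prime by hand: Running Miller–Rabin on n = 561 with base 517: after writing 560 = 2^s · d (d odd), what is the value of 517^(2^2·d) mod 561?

n − 1 = 560 = 2^4 · 35, so s = 4 and d = 35.
Repeated squaring mod 561: 517^1 ≡ 517, 517^2 ≡ 253, 517^4 ≡ 55, 517^8 ≡ 220, 517^16 ≡ 154, 517^32 ≡ 154.
35 = 32 + 2 + 1, so 517^35 ≡ 154·253·517 ≡ 88 (mod 561).
x_0 = 88.
x_1 = 88^2 mod 561 = 451.
x_2 = 451^2 mod 561 = 319.

319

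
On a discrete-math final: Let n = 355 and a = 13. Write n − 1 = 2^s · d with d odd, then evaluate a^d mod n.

n − 1 = 354 = 2^1 · 177, so s = 1 and d = 177.
Repeated squaring mod 355: 13^1 ≡ 13, 13^2 ≡ 169, 13^4 ≡ 161, 13^8 ≡ 6, 13^16 ≡ 36, 13^32 ≡ 231, 13^64 ≡ 111, 13^128 ≡ 251.
177 = 128 + 32 + 16 + 1, so 13^177 ≡ 251·231·36·13 ≡ 328 (mod 355).

328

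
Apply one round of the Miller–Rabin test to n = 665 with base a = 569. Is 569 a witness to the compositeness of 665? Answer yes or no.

n − 1 = 664 = 2^3 · 83, so s = 3 and d = 83.
x_0 = 569^83 mod 665 = 284.
x_0 is neither 1 nor 664, so continue squaring.
x_1 = 284^2 mod 665 = 191.
x_2 = 191^2 mod 665 = 571.
Reached i = s−1 = 2 without hitting −1: 569 is a Miller–Rabin witness and 665 is composite.

yes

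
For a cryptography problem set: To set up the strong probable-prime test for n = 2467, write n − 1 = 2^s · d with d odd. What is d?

1233

Halving: 2466 → 1233; 1233 is odd.
So 2466 = 2^1 · 1233.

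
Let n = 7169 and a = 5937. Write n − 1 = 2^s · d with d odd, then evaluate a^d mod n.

n − 1 = 7168 = 2^10 · 7, so s = 10 and d = 7.
5937^7 mod 7169 = 6377.

6377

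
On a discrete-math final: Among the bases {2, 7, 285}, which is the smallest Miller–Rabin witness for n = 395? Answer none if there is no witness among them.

n − 1 = 394 = 2^1 · 197, so s = 1 and d = 197.
Base 2: x_0 = 2^197 mod 395 = 162. x_0 ∉ {1, 394} and s = 1, so 2 is a Miller–Rabin witness and 395 is composite.
Base 7: x_0 = 7^197 mod 395 = 267. x_0 ∉ {1, 394} and s = 1, so 7 is a Miller–Rabin witness and 395 is composite.
Base 285: x_0 = 285^197 mod 395 = 145. x_0 ∉ {1, 394} and s = 1, so 285 is a Miller–Rabin witness and 395 is composite.
The smallest witness among the given bases is 2.

2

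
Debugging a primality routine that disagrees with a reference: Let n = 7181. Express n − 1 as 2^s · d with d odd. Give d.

Halving: 7180 → 3590 → 1795; 1795 is odd.
So 7180 = 2^2 · 1795.

1795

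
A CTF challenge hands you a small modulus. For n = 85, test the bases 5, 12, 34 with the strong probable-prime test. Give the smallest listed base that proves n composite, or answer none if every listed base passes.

n − 1 = 84 = 2^2 · 21, so s = 2 and d = 21.
Base 5: x_0 = 5^21 mod 85 = 65. x_0 is neither 1 nor 84, so continue squaring. x_1 = 65^2 mod 85 = 60. Reached i = s−1 = 1 without hitting −1: 5 is a Miller–Rabin witness and 85 is composite.
Base 12: x_0 = 12^21 mod 85 = 37. x_0 is neither 1 nor 84, so continue squaring. x_1 = 37^2 mod 85 = 9. Reached i = s−1 = 1 without hitting −1: 12 is a Miller–Rabin witness and 85 is composite.
Base 34: x_0 = 34^21 mod 85 = 34. x_0 is neither 1 nor 84, so continue squaring. x_1 = 34^2 mod 85 = 51. Reached i = s−1 = 1 without hitting −1: 34 is a Miller–Rabin witness and 85 is composite.
The smallest witness among the given bases is 5.

5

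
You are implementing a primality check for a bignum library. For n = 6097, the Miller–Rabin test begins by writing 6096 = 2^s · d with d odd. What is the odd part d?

381

Halving: 6096 → 3048 → 1524 → 762 → 381; 381 is odd.
So 6096 = 2^4 · 381.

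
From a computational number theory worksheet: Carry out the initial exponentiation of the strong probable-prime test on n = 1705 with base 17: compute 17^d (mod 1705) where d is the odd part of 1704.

n − 1 = 1704 = 2^3 · 213, so s = 3 and d = 213.
By repeated squaring, 17^213 ≡ 1162 (mod 1705).

1162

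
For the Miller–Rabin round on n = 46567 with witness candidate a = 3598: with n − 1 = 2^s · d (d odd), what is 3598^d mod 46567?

n − 1 = 46566 = 2^1 · 23283, so s = 1 and d = 23283.
Repeated squaring mod 46567: 3598^1 ≡ 3598, 3598^2 ≡ 46545, 3598^4 ≡ 484, 3598^8 ≡ 1421, 3598^16 ≡ 16860, 3598^32 ≡ 14632, 3598^64 ≡ 26925, 3598^128 ≡ 569, 3598^256 ≡ 44359, 3598^512 ≡ 32296, 3598^1024 ≡ 23950, 3598^2048 ≡ 36761, 3598^4096 ≡ 43348, 3598^8192 ≡ 24087, 3598^16384 ≡ 5316.
23283 = 16384 + 4096 + 2048 + 512 + 128 + 64 + 32 + 16 + 2 + 1, so 3598^23283 ≡ 5316·43348·36761·32296·569·26925·14632·16860·46545·3598 ≡ 1 (mod 46567).

1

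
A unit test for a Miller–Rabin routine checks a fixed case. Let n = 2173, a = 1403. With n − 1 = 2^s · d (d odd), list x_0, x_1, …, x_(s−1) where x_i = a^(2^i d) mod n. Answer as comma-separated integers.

n − 1 = 2172 = 2^2 · 543, so s = 2 and d = 543.
x_0 = 1403^543 mod 2173 = 196.
x_1 = 196^2 mod 2173 = 1475.

196, 1475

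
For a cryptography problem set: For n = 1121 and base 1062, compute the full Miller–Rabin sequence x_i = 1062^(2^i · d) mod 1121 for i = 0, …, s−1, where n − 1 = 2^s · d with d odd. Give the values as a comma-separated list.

n − 1 = 1120 = 2^5 · 35, so s = 5 and d = 35.
x_0 = 1062^35 mod 1121 = 826.
x_1 = 826^2 mod 1121 = 708.
x_2 = 708^2 mod 1121 = 177.
x_3 = 177^2 mod 1121 = 1062.
x_4 = 1062^2 mod 1121 = 118.

826, 708, 177, 1062, 118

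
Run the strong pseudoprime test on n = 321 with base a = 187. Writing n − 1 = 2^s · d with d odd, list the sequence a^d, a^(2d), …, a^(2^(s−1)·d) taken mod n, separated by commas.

7, 49, 154, 283, 160, 241

n − 1 = 320 = 2^6 · 5, so s = 6 and d = 5.
x_0 = 187^5 mod 321 = 7.
x_1 = 7^2 mod 321 = 49.
x_2 = 49^2 mod 321 = 154.
x_3 = 154^2 mod 321 = 283.
x_4 = 283^2 mod 321 = 160.
x_5 = 160^2 mod 321 = 241.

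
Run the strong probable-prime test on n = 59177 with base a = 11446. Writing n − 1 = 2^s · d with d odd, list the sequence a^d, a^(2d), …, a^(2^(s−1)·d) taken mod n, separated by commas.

17405, 6962, 3481

n − 1 = 59176 = 2^3 · 7397, so s = 3 and d = 7397.
x_0 = 11446^7397 mod 59177 = 17405.
x_1 = 17405^2 mod 59177 = 6962.
x_2 = 6962^2 mod 59177 = 3481.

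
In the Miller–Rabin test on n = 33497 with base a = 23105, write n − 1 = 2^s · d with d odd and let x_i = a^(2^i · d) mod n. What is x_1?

16398

n − 1 = 33496 = 2^3 · 4187, so s = 3 and d = 4187.
Repeated squaring mod 33497: 23105^1 ≡ 23105, 23105^2 ≡ 32833, 23105^4 ≡ 5435, 23105^8 ≡ 28368, 23105^16 ≡ 11496, 23105^32 ≡ 12351, 23105^64 ≡ 1863, 23105^128 ≡ 20578, 23105^256 ≡ 18507, 23105^512 ≡ 2224, 23105^1024 ≡ 22117, 23105^2048 ≡ 4998, 23105^4096 ≡ 24739.
4187 = 4096 + 64 + 16 + 8 + 2 + 1, so 23105^4187 ≡ 24739·1863·11496·28368·32833·23105 ≡ 7943 (mod 33497).
x_0 = 7943.
x_1 = 7943^2 mod 33497 = 16398.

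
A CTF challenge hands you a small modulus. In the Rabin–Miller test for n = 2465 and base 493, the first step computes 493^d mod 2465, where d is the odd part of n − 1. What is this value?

n − 1 = 2464 = 2^5 · 77, so s = 5 and d = 77.
By repeated squaring, 493^77 ≡ 493 (mod 2465).

493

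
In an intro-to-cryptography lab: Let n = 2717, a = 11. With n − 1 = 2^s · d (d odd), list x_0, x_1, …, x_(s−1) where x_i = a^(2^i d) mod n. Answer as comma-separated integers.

n − 1 = 2716 = 2^2 · 679, so s = 2 and d = 679.
x_0 = 11^679 mod 2717 = 847.
x_1 = 847^2 mod 2717 = 121.

847, 121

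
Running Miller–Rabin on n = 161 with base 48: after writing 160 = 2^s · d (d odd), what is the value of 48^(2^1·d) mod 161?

127

n − 1 = 160 = 2^5 · 5, so s = 5 and d = 5.
x_0 = 48^5 mod 161 = 55.
x_1 = 55^2 mod 161 = 127.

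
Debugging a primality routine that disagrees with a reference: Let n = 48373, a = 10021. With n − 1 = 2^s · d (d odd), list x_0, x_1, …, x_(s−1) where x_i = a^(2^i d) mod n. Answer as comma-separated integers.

n − 1 = 48372 = 2^2 · 12093, so s = 2 and d = 12093.
x_0 = 10021^12093 mod 48373 = 29674.
x_1 = 29674^2 mod 48373 = 12557.

29674, 12557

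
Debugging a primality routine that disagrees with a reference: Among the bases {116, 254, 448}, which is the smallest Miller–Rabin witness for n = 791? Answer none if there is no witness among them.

116

n − 1 = 790 = 2^1 · 395, so s = 1 and d = 395.
Base 116: x_0 = 116^395 mod 791 = 86. x_0 ∉ {1, 790} and s = 1, so 116 is a Miller–Rabin witness and 791 is composite.
Base 254: x_0 = 254^395 mod 791 = 256. x_0 ∉ {1, 790} and s = 1, so 254 is a Miller–Rabin witness and 791 is composite.
Base 448: x_0 = 448^395 mod 791 = 49. x_0 ∉ {1, 790} and s = 1, so 448 is a Miller–Rabin witness and 791 is composite.
The smallest witness among the given bases is 116.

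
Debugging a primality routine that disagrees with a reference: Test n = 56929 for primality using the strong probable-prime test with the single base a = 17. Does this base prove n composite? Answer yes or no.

n − 1 = 56928 = 2^5 · 1779, so s = 5 and d = 1779.
x_0 = 17^1779 mod 56929 = 1.
x_0 = 1, so 17 is not a witness.

no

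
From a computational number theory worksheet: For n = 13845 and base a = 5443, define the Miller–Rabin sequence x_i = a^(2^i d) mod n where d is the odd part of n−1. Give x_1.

n − 1 = 13844 = 2^2 · 3461, so s = 2 and d = 3461.
Repeated squaring mod 13845: 5443^1 ≡ 5443, 5443^2 ≡ 11794, 5443^4 ≡ 11566, 5443^8 ≡ 1966, 5443^16 ≡ 2401, 5443^32 ≡ 5281, 5443^64 ≡ 5131, 5443^128 ≡ 7816, 5443^256 ≡ 5716, 5443^512 ≡ 12301, 5443^1024 ≡ 2596, 5443^2048 ≡ 10546.
3461 = 2048 + 1024 + 256 + 128 + 4 + 1, so 5443^3461 ≡ 10546·2596·5716·7816·11566·5443 ≡ 913 (mod 13845).
x_0 = 913.
x_1 = 913^2 mod 13845 = 2869.

2869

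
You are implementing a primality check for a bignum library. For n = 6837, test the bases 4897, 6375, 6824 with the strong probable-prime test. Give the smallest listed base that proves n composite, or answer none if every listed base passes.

4897

n − 1 = 6836 = 2^2 · 1709, so s = 2 and d = 1709.
Base 4897: x_0 = 4897^1709 mod 6837 = 6463. x_0 is neither 1 nor 6836, so continue squaring. x_1 = 6463^2 mod 6837 = 3136. Reached i = s−1 = 1 without hitting −1: 4897 is a Miller–Rabin witness and 6837 is composite.
Base 6375: x_0 = 6375^1709 mod 6837 = 183. x_0 is neither 1 nor 6836, so continue squaring. x_1 = 183^2 mod 6837 = 6141. Reached i = s−1 = 1 without hitting −1: 6375 is a Miller–Rabin witness and 6837 is composite.
Base 6824: x_0 = 6824^1709 mod 6837 = 908. x_0 is neither 1 nor 6836, so continue squaring. x_1 = 908^2 mod 6837 = 4024. Reached i = s−1 = 1 without hitting −1: 6824 is a Miller–Rabin witness and 6837 is composite.
The smallest witness among the given bases is 4897.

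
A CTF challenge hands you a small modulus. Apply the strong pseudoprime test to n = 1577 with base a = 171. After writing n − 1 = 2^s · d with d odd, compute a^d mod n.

209

n − 1 = 1576 = 2^3 · 197, so s = 3 and d = 197.
171^197 mod 1577 = 209.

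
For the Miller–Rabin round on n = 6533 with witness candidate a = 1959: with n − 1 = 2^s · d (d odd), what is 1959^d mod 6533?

3432

n − 1 = 6532 = 2^2 · 1633, so s = 2 and d = 1633.
1959^1633 mod 6533 = 3432.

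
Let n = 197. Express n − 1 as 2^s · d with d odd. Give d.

49

Halving: 196 → 98 → 49; 49 is odd.
So 196 = 2^2 · 49.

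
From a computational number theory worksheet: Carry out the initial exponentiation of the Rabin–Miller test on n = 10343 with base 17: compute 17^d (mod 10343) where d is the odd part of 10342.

10342

n − 1 = 10342 = 2^1 · 5171, so s = 1 and d = 5171.
By repeated squaring, 17^5171 ≡ 10342 (mod 10343).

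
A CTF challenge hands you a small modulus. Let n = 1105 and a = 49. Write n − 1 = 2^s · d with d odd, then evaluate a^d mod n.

1039

n − 1 = 1104 = 2^4 · 69, so s = 4 and d = 69.
Repeated squaring mod 1105: 49^1 ≡ 49, 49^2 ≡ 191, 49^4 ≡ 16, 49^8 ≡ 256, 49^16 ≡ 341, 49^32 ≡ 256, 49^64 ≡ 341.
69 = 64 + 4 + 1, so 49^69 ≡ 341·16·49 ≡ 1039 (mod 1105).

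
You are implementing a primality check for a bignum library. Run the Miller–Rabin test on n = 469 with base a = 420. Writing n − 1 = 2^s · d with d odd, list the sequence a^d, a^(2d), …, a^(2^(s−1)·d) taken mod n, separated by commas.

343, 399

n − 1 = 468 = 2^2 · 117, so s = 2 and d = 117.
x_0 = 420^117 mod 469 = 343.
x_1 = 343^2 mod 469 = 399.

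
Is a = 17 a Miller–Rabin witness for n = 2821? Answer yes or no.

no

n − 1 = 2820 = 2^2 · 705, so s = 2 and d = 705.
x_0 = 17^705 mod 2821 = 2820.
x_0 = 2820 ≡ −1, so 17 is not a witness.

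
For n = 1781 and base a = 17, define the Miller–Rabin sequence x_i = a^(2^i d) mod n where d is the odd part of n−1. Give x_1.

224

n − 1 = 1780 = 2^2 · 445, so s = 2 and d = 445.
x_0 = 17^445 mod 1781 = 1252.
x_1 = 1252^2 mod 1781 = 224.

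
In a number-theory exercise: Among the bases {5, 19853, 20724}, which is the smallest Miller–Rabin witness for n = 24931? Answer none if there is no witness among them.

n − 1 = 24930 = 2^1 · 12465, so s = 1 and d = 12465.
Base 5: x_0 = 5^12465 mod 24931 = 22949. x_0 ∉ {1, 24930} and s = 1, so 5 is a Miller–Rabin witness and 24931 is composite.
Base 19853: x_0 = 19853^12465 mod 24931 = 10242. x_0 ∉ {1, 24930} and s = 1, so 19853 is a Miller–Rabin witness and 24931 is composite.
Base 20724: x_0 = 20724^12465 mod 24931 = 8792. x_0 ∉ {1, 24930} and s = 1, so 20724 is a Miller–Rabin witness and 24931 is composite.
The smallest witness among the given bases is 5.

5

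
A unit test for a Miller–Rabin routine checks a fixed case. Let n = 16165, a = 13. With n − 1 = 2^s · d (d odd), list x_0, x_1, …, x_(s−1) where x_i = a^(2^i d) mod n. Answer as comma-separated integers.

n − 1 = 16164 = 2^2 · 4041, so s = 2 and d = 4041.
x_0 = 13^4041 mod 16165 = 15068.
x_1 = 15068^2 mod 16165 = 7199.

15068, 7199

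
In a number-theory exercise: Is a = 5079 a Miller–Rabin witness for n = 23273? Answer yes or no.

n − 1 = 23272 = 2^3 · 2909, so s = 3 and d = 2909.
Repeated squaring mod 23273: 5079^1 ≡ 5079, 5079^2 ≡ 9757, 5079^4 ≡ 12479, 5079^8 ≡ 5798, 5079^16 ≡ 10592, 5079^32 ≡ 14604, 5079^64 ≡ 3044, 5079^128 ≡ 3282, 5079^256 ≡ 19398, 5079^512 ≡ 4540, 5079^1024 ≡ 14995, 5079^2048 ≡ 9572.
2909 = 2048 + 512 + 256 + 64 + 16 + 8 + 4 + 1, so 5079^2909 ≡ 9572·4540·19398·3044·10592·5798·12479·5079 ≡ 3430 (mod 23273).
x_0 = 5079^2909 mod 23273 = 3430.
x_0 is neither 1 nor 23272, so continue squaring.
x_1 = 3430^2 mod 23273 = 12035.
x_2 = 12035^2 mod 23273 = 13346.
Reached i = s−1 = 2 without hitting −1: 5079 is a Miller–Rabin witness and 23273 is composite.

yes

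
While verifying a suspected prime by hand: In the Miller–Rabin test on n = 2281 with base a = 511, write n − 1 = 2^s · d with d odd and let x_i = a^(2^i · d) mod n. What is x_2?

n − 1 = 2280 = 2^3 · 285, so s = 3 and d = 285.
x_0 = 511^285 mod 2281 = 1595.
x_1 = 1595^2 mod 2281 = 710.
x_2 = 710^2 mod 2281 = 2280.

2280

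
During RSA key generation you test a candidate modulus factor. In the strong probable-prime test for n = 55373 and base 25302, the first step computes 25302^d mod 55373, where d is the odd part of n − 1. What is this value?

n − 1 = 55372 = 2^2 · 13843, so s = 2 and d = 13843.
Repeated squaring mod 55373: 25302^1 ≡ 25302, 25302^2 ≡ 23951, 25302^4 ≡ 41494, 25302^8 ≡ 39347, 25302^16 ≡ 12702, 25302^32 ≡ 39255, 25302^64 ≡ 35181, 25302^128 ≡ 5465, 25302^256 ≡ 20178, 25302^512 ≡ 49388, 25302^1024 ≡ 49267, 25302^2048 ≡ 17207, 25302^4096 ≡ 1418, 25302^8192 ≡ 17296.
13843 = 8192 + 4096 + 1024 + 512 + 16 + 2 + 1, so 25302^13843 ≡ 17296·1418·49267·49388·12702·23951·25302 ≡ 52690 (mod 55373).

52690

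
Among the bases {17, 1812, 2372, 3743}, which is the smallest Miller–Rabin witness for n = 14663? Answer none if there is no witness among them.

n − 1 = 14662 = 2^1 · 7331, so s = 1 and d = 7331.
Base 17: x_0 = 17^7331 mod 14663 = 2998. x_0 ∉ {1, 14662} and s = 1, so 17 is a Miller–Rabin witness and 14663 is composite.
Base 1812: x_0 = 1812^7331 mod 14663 = 3605. x_0 ∉ {1, 14662} and s = 1, so 1812 is a Miller–Rabin witness and 14663 is composite.
Base 2372: x_0 = 2372^7331 mod 14663 = 13625. x_0 ∉ {1, 14662} and s = 1, so 2372 is a Miller–Rabin witness and 14663 is composite.
Base 3743: x_0 = 3743^7331 mod 14663 = 4425. x_0 ∉ {1, 14662} and s = 1, so 3743 is a Miller–Rabin witness and 14663 is composite.
The smallest witness among the given bases is 17.

17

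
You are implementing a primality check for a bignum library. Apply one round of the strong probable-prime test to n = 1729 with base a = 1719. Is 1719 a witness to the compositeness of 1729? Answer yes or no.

no

n − 1 = 1728 = 2^6 · 27, so s = 6 and d = 27.
x_0 = 1719^27 mod 1729 = 1.
x_0 = 1, so 1719 is not a witness.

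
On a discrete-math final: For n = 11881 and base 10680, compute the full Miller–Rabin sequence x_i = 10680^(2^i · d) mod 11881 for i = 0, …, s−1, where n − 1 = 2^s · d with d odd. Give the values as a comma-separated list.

n − 1 = 11880 = 2^3 · 1485, so s = 3 and d = 1485.
x_0 = 10680^1485 mod 11881 = 4829.
x_1 = 4829^2 mod 11881 = 8719.
x_2 = 8719^2 mod 11881 = 6323.

4829, 8719, 6323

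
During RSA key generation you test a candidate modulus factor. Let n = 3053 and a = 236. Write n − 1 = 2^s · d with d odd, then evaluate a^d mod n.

2839

n − 1 = 3052 = 2^2 · 763, so s = 2 and d = 763.
By repeated squaring, 236^763 ≡ 2839 (mod 3053).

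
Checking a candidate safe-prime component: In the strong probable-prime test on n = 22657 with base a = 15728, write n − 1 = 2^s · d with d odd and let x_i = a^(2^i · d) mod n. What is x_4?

19512

n − 1 = 22656 = 2^7 · 177, so s = 7 and d = 177.
x_0 = 15728^177 mod 22657 = 2735.
x_1 = 2735^2 mod 22657 = 3415.
x_2 = 3415^2 mod 22657 = 16527.
x_3 = 16527^2 mod 22657 = 11594.
x_4 = 11594^2 mod 22657 = 19512.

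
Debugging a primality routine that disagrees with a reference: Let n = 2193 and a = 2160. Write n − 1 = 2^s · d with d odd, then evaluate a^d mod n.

n − 1 = 2192 = 2^4 · 137, so s = 4 and d = 137.
2160^137 mod 2193 = 273.

273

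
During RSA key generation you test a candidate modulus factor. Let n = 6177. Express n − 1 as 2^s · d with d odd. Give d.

Halving: 6176 → 3088 → 1544 → 772 → 386 → 193; 193 is odd.
So 6176 = 2^5 · 193.

193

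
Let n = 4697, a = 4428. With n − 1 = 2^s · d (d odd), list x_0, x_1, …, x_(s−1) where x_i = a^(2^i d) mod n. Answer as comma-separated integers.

107, 2055, 422

n − 1 = 4696 = 2^3 · 587, so s = 3 and d = 587.
x_0 = 4428^587 mod 4697 = 107.
x_1 = 107^2 mod 4697 = 2055.
x_2 = 2055^2 mod 4697 = 422.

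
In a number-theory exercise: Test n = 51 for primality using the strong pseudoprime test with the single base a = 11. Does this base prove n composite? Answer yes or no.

yes

n − 1 = 50 = 2^1 · 25, so s = 1 and d = 25.
x_0 = 11^25 mod 51 = 23.
x_0 ∉ {1, 50} and s = 1, so 11 is a Miller–Rabin witness and 51 is composite.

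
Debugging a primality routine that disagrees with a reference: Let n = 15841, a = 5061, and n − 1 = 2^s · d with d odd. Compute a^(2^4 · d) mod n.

6790

n − 1 = 15840 = 2^5 · 495, so s = 5 and d = 495.
x_0 = 5061^495 mod 15841 = 3969.
x_1 = 3969^2 mod 15841 = 7007.
x_2 = 7007^2 mod 15841 = 6790.
x_3 = 6790^2 mod 15841 = 6790.
x_4 = 6790^2 mod 15841 = 6790.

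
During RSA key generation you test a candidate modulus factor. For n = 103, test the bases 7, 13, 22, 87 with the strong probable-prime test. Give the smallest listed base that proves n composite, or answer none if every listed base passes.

n − 1 = 102 = 2^1 · 51, so s = 1 and d = 51.
Base 7: x_0 = 7^51 mod 103 = 1. x_0 = 1, so 7 is not a witness.
Base 13: x_0 = 13^51 mod 103 = 1. x_0 = 1, so 13 is not a witness.
Base 22: x_0 = 22^51 mod 103 = 102. x_0 = 102 ≡ −1, so 22 is not a witness.
Base 87: x_0 = 87^51 mod 103 = 102. x_0 = 102 ≡ −1, so 87 is not a witness.
No listed base is a witness for 103.

none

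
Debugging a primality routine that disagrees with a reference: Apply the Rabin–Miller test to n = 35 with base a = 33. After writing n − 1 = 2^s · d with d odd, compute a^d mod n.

n − 1 = 34 = 2^1 · 17, so s = 1 and d = 17.
33^17 mod 35 = 3.

3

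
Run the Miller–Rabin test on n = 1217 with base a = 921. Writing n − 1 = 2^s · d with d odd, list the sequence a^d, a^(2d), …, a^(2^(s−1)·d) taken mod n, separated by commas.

n − 1 = 1216 = 2^6 · 19, so s = 6 and d = 19.
x_0 = 921^19 mod 1217 = 930.
x_1 = 930^2 mod 1217 = 830.
x_2 = 830^2 mod 1217 = 78.
x_3 = 78^2 mod 1217 = 1216.
x_4 = 1216^2 mod 1217 = 1.
x_5 = 1^2 mod 1217 = 1.

930, 830, 78, 1216, 1, 1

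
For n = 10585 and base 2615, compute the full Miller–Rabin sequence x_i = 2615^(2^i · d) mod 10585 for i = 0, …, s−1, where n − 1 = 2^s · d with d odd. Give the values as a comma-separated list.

7655, 465, 4525

n − 1 = 10584 = 2^3 · 1323, so s = 3 and d = 1323.
x_0 = 2615^1323 mod 10585 = 7655.
x_1 = 7655^2 mod 10585 = 465.
x_2 = 465^2 mod 10585 = 4525.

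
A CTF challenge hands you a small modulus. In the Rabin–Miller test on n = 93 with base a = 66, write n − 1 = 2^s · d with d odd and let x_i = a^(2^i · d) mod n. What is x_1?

66

n − 1 = 92 = 2^2 · 23, so s = 2 and d = 23.
x_0 = 66^23 mod 93 = 33.
x_1 = 33^2 mod 93 = 66.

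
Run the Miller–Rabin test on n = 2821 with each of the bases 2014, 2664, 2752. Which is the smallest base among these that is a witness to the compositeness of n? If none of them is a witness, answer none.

n − 1 = 2820 = 2^2 · 705, so s = 2 and d = 705.
Base 2014: x_0 = 2014^705 mod 2821 = 2820. x_0 = 2820 ≡ −1, so 2014 is not a witness.
Base 2664: x_0 = 2664^705 mod 2821 = 1611. x_0 is neither 1 nor 2820, so continue squaring. x_1 = 1611^2 mod 2821 = 1. x_1 = 1 but x_0 ≠ ±1, a nontrivial square root of 1 — 2664 is a witness and 2821 is composite.
Base 2752: x_0 = 2752^705 mod 2821 = 92. x_0 is neither 1 nor 2820, so continue squaring. x_1 = 92^2 mod 2821 = 1. x_1 = 1 but x_0 ≠ ±1, a nontrivial square root of 1 — 2752 is a witness and 2821 is composite.
The smallest witness among the given bases is 2664.

2664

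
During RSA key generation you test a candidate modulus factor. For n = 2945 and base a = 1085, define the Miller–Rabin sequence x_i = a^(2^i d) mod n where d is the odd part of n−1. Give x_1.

1860

n − 1 = 2944 = 2^7 · 23, so s = 7 and d = 23.
Repeated squaring mod 2945: 1085^1 ≡ 1085, 1085^2 ≡ 2170, 1085^4 ≡ 2790, 1085^8 ≡ 465, 1085^16 ≡ 1240.
23 = 16 + 4 + 2 + 1, so 1085^23 ≡ 1240·2790·2170·1085 ≡ 2635 (mod 2945).
x_0 = 2635.
x_1 = 2635^2 mod 2945 = 1860.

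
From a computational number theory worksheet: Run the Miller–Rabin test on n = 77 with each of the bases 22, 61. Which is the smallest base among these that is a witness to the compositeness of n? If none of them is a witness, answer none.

n − 1 = 76 = 2^2 · 19, so s = 2 and d = 19.
Base 22: x_0 = 22^19 mod 77 = 22. x_0 is neither 1 nor 76, so continue squaring. x_1 = 22^2 mod 77 = 22. Reached i = s−1 = 1 without hitting −1: 22 is a Miller–Rabin witness and 77 is composite.
Base 61: x_0 = 61^19 mod 77 = 68. x_0 is neither 1 nor 76, so continue squaring. x_1 = 68^2 mod 77 = 4. Reached i = s−1 = 1 without hitting −1: 61 is a Miller–Rabin witness and 77 is composite.
The smallest witness among the given bases is 22.

22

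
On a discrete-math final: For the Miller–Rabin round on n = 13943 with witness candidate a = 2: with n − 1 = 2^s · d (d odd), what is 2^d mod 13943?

251

n − 1 = 13942 = 2^1 · 6971, so s = 1 and d = 6971.
2^6971 mod 13943 = 251.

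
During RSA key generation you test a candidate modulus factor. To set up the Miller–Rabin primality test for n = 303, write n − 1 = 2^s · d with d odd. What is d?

151

Halving: 302 → 151; 151 is odd.
So 302 = 2^1 · 151.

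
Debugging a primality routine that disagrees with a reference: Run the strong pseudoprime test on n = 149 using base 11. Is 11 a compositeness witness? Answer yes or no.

n − 1 = 148 = 2^2 · 37, so s = 2 and d = 37.
x_0 = 11^37 mod 149 = 105.
x_0 is neither 1 nor 148, so continue squaring.
x_1 = 105^2 mod 149 = 148.
x_1 ≡ −1, so 11 is not a witness.

no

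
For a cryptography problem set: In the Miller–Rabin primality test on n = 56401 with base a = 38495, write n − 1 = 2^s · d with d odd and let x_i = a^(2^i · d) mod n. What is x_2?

n − 1 = 56400 = 2^4 · 3525, so s = 4 and d = 3525.
x_0 = 38495^3525 mod 56401 = 37851.
x_1 = 37851^2 mod 56401 = 56400.
x_2 = 56400^2 mod 56401 = 1.

1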